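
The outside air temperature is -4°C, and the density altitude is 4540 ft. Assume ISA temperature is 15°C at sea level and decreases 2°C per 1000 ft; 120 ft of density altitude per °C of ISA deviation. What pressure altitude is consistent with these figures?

5500 ft

DA = PA + 120 × (OAT − (15 − 2·PA/1000)) = PA + 120·OAT − 1800 + 0.24·PA = 1.24·PA + 120·OAT − 1800.
So 1.24·PA = 4540 − 120 × (-4) + 1800 = 6820.
PA = 6820 / 1.24 = 5500 ft.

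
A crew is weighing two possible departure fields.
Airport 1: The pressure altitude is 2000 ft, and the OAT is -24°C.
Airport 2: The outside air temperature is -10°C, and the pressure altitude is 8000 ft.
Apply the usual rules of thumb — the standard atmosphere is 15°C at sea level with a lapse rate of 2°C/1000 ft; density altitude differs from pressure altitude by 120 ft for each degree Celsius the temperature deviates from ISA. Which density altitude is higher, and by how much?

Airport 2 by 9120 ft

Airport 1: ISA temp = 11°C, deviation -35°C, DA = 2000 + 120 × (-35) = -2200 ft.
Airport 2: ISA temp = -1°C, deviation -9°C, DA = 8000 + 120 × (-9) = 6920 ft.
Airport 2 is higher by 6920 − (-2200) = 9120 ft.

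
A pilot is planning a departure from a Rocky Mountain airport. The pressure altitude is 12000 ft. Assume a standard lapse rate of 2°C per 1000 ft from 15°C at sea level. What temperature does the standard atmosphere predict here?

ISA temperature = 15 − 2 × (12000/1000) = 15 − 24 = -9°C.

-9°C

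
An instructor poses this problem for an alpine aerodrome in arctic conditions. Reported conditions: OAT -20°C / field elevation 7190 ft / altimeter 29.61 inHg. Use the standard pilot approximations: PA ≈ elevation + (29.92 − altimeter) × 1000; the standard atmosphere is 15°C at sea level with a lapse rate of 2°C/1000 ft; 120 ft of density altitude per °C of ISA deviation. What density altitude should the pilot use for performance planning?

5100 ft

Pressure altitude = 7190 + (29.92 − 29.61) × 1000 = 7190 + (+310) = 7500 ft.
ISA temperature at 7500 ft = 15 − 2 × (7500/1000) = 0°C.
ISA deviation = -20 − 0 = -20°C.
Density altitude = 7500 + 120 × (-20) = 5100 ft.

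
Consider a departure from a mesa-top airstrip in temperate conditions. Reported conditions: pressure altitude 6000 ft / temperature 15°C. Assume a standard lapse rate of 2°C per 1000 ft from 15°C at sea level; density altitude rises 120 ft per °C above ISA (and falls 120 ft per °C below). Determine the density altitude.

ISA temperature at 6000 ft = 15 − 2 × (6000/1000) = 3°C.
ISA deviation = 15 − 3 = +12°C.
Density altitude = 6000 + 120 × (12) = 6000 + (+1440) = 7440 ft.

7440 ft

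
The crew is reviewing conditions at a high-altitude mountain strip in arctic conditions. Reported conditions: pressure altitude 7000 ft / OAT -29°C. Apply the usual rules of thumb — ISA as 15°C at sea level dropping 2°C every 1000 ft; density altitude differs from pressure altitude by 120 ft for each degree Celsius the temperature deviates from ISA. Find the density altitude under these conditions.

ISA temperature at 7000 ft = 15 − 2 × (7000/1000) = 1°C.
ISA deviation = -29 − 1 = -30°C.
Density altitude = 7000 + 120 × (-30) = 7000 + (-3600) = 3400 ft.

3400 ft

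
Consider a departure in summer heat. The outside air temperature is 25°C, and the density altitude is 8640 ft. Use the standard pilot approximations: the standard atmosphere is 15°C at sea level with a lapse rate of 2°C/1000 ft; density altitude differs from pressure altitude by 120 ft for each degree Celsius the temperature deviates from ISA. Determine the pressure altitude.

DA = PA + 120 × (OAT − (15 − 2·PA/1000)) = PA + 120·OAT − 1800 + 0.24·PA = 1.24·PA + 120·OAT − 1800.
So 1.24·PA = 8640 − 120 × 25 + 1800 = 7440.
PA = 7440 / 1.24 = 6000 ft.

6000 ft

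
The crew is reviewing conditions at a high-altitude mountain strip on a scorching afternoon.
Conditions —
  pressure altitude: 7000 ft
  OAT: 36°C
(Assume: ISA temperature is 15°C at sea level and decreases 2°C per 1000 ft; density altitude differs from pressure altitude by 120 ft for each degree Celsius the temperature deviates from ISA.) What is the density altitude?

11200 ft

ISA temperature at 7000 ft = 15 − 2 × (7000/1000) = 1°C.
ISA deviation = 36 − 1 = +35°C.
Density altitude = 7000 + 120 × (35) = 7000 + (+4200) = 11200 ft.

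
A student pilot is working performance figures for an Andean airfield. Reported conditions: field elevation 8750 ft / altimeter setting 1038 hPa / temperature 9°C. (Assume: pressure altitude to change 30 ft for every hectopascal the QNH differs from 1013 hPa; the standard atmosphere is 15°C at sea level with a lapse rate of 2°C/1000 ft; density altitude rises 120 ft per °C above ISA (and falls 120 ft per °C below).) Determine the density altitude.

Pressure altitude = 8750 + (1013 − 1038) × 30 = 8750 + (-750) = 8000 ft.
ISA temperature at 8000 ft = 15 − 2 × (8000/1000) = -1°C.
ISA deviation = 9 − (-1) = +10°C.
Density altitude = 8000 + 120 × (10) = 9200 ft.

9200 ft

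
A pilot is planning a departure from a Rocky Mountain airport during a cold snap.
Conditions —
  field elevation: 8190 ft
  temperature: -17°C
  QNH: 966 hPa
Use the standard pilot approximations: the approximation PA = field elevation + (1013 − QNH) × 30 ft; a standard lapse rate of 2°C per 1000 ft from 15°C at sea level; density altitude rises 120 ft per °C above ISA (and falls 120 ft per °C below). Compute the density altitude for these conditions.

Pressure altitude = 8190 + (1013 − 966) × 30 = 8190 + (+1410) = 9600 ft.
ISA temperature at 9600 ft = 15 − 2 × (9600/1000) = -4.2°C.
ISA deviation = -17 − (-4.2) = -12.8°C.
Density altitude = 9600 + 120 × (-12.8) = 8064 ft.

8064 ft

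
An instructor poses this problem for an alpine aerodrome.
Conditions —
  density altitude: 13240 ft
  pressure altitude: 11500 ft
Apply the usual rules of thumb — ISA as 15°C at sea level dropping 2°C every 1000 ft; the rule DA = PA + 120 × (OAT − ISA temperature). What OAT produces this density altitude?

6.5°C

Density altitude − pressure altitude = 13240 − 11500 = +1740 ft.
At 120 ft/°C that is an ISA deviation of 1740/120 = +14.5°C.
ISA temperature at 11500 ft = 15 − 2 × (11500/1000) = -8°C.
OAT = ISA + deviation = -8 + (+14.5) = 6.5°C.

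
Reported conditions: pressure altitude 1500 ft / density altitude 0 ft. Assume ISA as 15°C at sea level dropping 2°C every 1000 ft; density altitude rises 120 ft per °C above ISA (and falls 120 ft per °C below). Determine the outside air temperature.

-0.5°C

Density altitude − pressure altitude = 0 − 1500 = -1500 ft.
At 120 ft/°C that is an ISA deviation of -1500/120 = -12.5°C.
ISA temperature at 1500 ft = 15 − 2 × (1500/1000) = 12°C.
OAT = ISA + deviation = 12 + (-12.5) = -0.5°C.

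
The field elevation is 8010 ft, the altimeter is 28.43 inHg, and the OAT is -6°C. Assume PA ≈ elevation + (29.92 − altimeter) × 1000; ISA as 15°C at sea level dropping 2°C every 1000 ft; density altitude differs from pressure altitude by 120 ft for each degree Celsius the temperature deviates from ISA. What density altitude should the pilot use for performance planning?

Pressure altitude = 8010 + (29.92 − 28.43) × 1000 = 8010 + (+1490) = 9500 ft.
ISA temperature at 9500 ft = 15 − 2 × (9500/1000) = -4°C.
ISA deviation = -6 − (-4) = -2°C.
Density altitude = 9500 + 120 × (-2) = 9260 ft.

9260 ft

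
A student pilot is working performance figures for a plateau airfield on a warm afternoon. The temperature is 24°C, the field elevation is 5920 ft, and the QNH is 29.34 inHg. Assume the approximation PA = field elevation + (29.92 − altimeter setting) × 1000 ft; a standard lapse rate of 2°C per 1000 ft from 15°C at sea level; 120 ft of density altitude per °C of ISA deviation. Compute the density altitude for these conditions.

Pressure altitude = 5920 + (29.92 − 29.34) × 1000 = 5920 + (+580) = 6500 ft.
ISA temperature at 6500 ft = 15 − 2 × (6500/1000) = 2°C.
ISA deviation = 24 − 2 = +22°C.
Density altitude = 6500 + 120 × (22) = 9140 ft.

9140 ft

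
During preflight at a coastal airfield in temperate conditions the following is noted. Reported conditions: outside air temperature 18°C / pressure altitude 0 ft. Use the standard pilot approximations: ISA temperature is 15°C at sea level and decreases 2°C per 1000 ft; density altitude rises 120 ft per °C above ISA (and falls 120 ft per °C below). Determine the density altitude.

ISA temperature at 0 ft = 15 − 2 × (0/1000) = 15°C.
ISA deviation = 18 − 15 = +3°C.
Density altitude = 0 + 120 × (3) = 0 + (+360) = 360 ft.

360 ft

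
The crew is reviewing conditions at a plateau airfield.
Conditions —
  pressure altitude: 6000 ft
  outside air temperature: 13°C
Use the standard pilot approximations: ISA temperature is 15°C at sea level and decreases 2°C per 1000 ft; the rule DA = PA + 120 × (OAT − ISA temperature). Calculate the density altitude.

ISA temperature at 6000 ft = 15 − 2 × (6000/1000) = 3°C.
ISA deviation = 13 − 3 = +10°C.
Density altitude = 6000 + 120 × (10) = 6000 + (+1200) = 7200 ft.

7200 ft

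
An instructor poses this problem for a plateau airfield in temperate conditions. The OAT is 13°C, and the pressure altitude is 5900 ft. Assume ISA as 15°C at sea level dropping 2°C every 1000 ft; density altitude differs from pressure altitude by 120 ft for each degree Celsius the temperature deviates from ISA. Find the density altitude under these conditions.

7076 ft

ISA temperature at 5900 ft = 15 − 2 × (5900/1000) = 3.2°C.
ISA deviation = 13 − 3.2 = +9.8°C.
Density altitude = 5900 + 120 × (9.8) = 5900 + (+1176) = 7076 ft.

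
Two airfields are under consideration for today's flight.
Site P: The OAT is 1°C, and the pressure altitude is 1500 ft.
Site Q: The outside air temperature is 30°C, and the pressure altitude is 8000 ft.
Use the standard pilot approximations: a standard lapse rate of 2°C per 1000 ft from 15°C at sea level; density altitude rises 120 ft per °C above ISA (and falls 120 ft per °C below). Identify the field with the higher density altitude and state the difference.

Site P: ISA temp = 12°C, deviation -11°C, DA = 1500 + 120 × (-11) = 180 ft.
Site Q: ISA temp = -1°C, deviation +31°C, DA = 8000 + 120 × 31 = 11720 ft.
Site Q is higher by 11720 − 180 = 11540 ft.

Site Q by 11540 ft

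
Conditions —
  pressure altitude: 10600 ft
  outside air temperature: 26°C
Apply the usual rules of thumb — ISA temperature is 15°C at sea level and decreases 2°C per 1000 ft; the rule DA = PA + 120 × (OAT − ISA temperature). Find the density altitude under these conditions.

ISA temperature at 10600 ft = 15 − 2 × (10600/1000) = -6.2°C.
ISA deviation = 26 − (-6.2) = +32.2°C.
Density altitude = 10600 + 120 × (32.2) = 10600 + (+3864) = 14464 ft.

14464 ft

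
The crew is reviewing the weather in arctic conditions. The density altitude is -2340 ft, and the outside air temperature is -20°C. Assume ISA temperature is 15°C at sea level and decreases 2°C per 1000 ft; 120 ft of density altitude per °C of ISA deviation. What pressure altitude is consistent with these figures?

1500 ft

DA = PA + 120 × (OAT − (15 − 2·PA/1000)) = PA + 120·OAT − 1800 + 0.24·PA = 1.24·PA + 120·OAT − 1800.
So 1.24·PA = -2340 − 120 × (-20) + 1800 = 1860.
PA = 1860 / 1.24 = 1500 ft.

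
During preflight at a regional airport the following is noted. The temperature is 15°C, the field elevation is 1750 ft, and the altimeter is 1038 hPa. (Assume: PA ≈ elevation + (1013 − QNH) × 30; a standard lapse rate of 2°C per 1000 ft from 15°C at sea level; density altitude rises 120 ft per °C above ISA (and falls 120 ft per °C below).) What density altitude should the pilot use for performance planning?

1240 ft

Pressure altitude = 1750 + (1013 − 1038) × 30 = 1750 + (-750) = 1000 ft.
ISA temperature at 1000 ft = 15 − 2 × (1000/1000) = 13°C.
ISA deviation = 15 − 13 = +2°C.
Density altitude = 1000 + 120 × (2) = 1240 ft.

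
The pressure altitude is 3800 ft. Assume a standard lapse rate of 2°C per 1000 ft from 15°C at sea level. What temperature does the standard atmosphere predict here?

ISA temperature = 15 − 2 × (3800/1000) = 15 − 7.6 = 7.4°C.

7.4°C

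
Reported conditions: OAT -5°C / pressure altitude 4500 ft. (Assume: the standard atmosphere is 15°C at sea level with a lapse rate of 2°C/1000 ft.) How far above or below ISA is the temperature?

ISA temperature at 4500 ft = 15 − 2 × (4500/1000) = 6°C.
Deviation = OAT − ISA = -5 − 6 = -11°C.

ISA-11°C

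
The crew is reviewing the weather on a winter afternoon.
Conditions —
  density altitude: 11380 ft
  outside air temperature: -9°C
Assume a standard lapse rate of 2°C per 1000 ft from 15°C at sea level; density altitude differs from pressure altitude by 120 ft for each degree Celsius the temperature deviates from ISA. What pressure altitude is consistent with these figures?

DA = PA + 120 × (OAT − (15 − 2·PA/1000)) = PA + 120·OAT − 1800 + 0.24·PA = 1.24·PA + 120·OAT − 1800.
So 1.24·PA = 11380 − 120 × (-9) + 1800 = 14260.
PA = 14260 / 1.24 = 11500 ft.

11500 ft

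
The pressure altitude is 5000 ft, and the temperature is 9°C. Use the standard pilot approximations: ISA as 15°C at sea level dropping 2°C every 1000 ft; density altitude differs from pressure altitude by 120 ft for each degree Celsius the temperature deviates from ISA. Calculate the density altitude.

ISA temperature at 5000 ft = 15 − 2 × (5000/1000) = 5°C.
ISA deviation = 9 − 5 = +4°C.
Density altitude = 5000 + 120 × (4) = 5000 + (+480) = 5480 ft.

5480 ft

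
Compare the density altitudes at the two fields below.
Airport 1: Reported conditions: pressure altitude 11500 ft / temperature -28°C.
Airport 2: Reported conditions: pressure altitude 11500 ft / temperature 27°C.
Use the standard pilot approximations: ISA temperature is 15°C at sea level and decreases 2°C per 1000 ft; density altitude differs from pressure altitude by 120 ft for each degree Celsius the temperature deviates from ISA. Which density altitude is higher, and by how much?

Airport 1: ISA temp = -8°C, deviation -20°C, DA = 11500 + 120 × (-20) = 9100 ft.
Airport 2: ISA temp = -8°C, deviation +35°C, DA = 11500 + 120 × 35 = 15700 ft.
Airport 2 is higher by 15700 − 9100 = 6600 ft.

Airport 2 by 6600 ft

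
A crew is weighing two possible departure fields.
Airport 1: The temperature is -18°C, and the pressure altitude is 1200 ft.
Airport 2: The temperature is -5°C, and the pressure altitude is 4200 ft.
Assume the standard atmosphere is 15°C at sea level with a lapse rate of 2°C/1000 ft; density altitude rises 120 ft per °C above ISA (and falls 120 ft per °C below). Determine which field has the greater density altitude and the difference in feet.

Airport 2 by 5280 ft

Airport 1: ISA temp = 12.6°C, deviation -30.6°C, DA = 1200 + 120 × (-30.6) = -2472 ft.
Airport 2: ISA temp = 6.6°C, deviation -11.6°C, DA = 4200 + 120 × (-11.6) = 2808 ft.
Airport 2 is higher by 2808 − (-2472) = 5280 ft.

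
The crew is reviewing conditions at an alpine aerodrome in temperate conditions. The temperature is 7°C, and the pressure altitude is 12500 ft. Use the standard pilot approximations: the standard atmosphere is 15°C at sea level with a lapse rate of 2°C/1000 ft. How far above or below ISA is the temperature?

ISA+17°C

ISA temperature at 12500 ft = 15 − 2 × (12500/1000) = -10°C.
Deviation = OAT − ISA = 7 − (-10) = +17°C.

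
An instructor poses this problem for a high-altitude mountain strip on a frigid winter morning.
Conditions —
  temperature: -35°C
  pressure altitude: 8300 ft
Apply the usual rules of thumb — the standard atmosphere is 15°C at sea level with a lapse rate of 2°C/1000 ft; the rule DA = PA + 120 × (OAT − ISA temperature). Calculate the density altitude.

ISA temperature at 8300 ft = 15 − 2 × (8300/1000) = -1.6°C.
ISA deviation = -35 − (-1.6) = -33.4°C.
Density altitude = 8300 + 120 × (-33.4) = 8300 + (-4008) = 4292 ft.

4292 ft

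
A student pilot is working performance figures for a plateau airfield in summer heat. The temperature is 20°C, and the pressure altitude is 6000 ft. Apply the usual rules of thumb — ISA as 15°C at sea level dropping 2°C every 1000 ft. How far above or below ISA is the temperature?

ISA temperature at 6000 ft = 15 − 2 × (6000/1000) = 3°C.
Deviation = OAT − ISA = 20 − 3 = +17°C.

ISA+17°C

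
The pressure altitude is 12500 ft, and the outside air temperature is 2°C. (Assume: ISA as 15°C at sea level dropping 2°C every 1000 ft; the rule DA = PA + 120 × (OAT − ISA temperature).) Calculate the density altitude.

13940 ft

ISA temperature at 12500 ft = 15 − 2 × (12500/1000) = -10°C.
ISA deviation = 2 − (-10) = +12°C.
Density altitude = 12500 + 120 × (12) = 12500 + (+1440) = 13940 ft.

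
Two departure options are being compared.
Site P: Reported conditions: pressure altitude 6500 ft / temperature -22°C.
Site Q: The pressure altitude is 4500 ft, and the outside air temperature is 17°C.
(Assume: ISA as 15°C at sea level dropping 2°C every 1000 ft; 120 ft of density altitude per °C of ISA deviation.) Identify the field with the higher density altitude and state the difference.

Site P: ISA temp = 2°C, deviation -24°C, DA = 6500 + 120 × (-24) = 3620 ft.
Site Q: ISA temp = 6°C, deviation +11°C, DA = 4500 + 120 × 11 = 5820 ft.
Site Q is higher by 5820 − 3620 = 2200 ft.

Site Q by 2200 ft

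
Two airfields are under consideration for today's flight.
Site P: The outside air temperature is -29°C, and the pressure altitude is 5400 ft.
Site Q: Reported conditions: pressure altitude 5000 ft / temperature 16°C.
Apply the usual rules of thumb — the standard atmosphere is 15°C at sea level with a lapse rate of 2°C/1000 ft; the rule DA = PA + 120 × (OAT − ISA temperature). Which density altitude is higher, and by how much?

Site P: ISA temp = 4.2°C, deviation -33.2°C, DA = 5400 + 120 × (-33.2) = 1416 ft.
Site Q: ISA temp = 5°C, deviation +11°C, DA = 5000 + 120 × 11 = 6320 ft.
Site Q is higher by 6320 − 1416 = 4904 ft.

Site Q by 4904 ft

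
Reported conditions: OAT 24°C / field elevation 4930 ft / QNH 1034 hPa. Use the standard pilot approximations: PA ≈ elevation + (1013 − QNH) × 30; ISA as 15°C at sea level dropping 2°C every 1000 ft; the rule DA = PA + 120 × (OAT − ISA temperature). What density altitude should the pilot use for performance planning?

6412 ft

Pressure altitude = 4930 + (1013 − 1034) × 30 = 4930 + (-630) = 4300 ft.
ISA temperature at 4300 ft = 15 − 2 × (4300/1000) = 6.4°C.
ISA deviation = 24 − 6.4 = +17.6°C.
Density altitude = 4300 + 120 × (17.6) = 6412 ft.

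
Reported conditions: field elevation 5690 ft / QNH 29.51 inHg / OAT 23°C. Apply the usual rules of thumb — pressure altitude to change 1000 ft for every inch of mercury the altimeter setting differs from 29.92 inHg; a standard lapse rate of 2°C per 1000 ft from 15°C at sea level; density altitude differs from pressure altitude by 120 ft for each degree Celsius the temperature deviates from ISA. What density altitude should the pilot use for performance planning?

Pressure altitude = 5690 + (29.92 − 29.51) × 1000 = 5690 + (+410) = 6100 ft.
ISA temperature at 6100 ft = 15 − 2 × (6100/1000) = 2.8°C.
ISA deviation = 23 − 2.8 = +20.2°C.
Density altitude = 6100 + 120 × (20.2) = 8524 ft.

8524 ft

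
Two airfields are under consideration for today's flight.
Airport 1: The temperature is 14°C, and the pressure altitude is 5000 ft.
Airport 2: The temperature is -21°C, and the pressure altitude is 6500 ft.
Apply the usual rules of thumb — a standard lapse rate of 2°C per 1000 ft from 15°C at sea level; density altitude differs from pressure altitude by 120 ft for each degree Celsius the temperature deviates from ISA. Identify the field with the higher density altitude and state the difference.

Airport 1: ISA temp = 5°C, deviation +9°C, DA = 5000 + 120 × 9 = 6080 ft.
Airport 2: ISA temp = 2°C, deviation -23°C, DA = 6500 + 120 × (-23) = 3740 ft.
Airport 1 is higher by 6080 − 3740 = 2340 ft.

Airport 1 by 2340 ft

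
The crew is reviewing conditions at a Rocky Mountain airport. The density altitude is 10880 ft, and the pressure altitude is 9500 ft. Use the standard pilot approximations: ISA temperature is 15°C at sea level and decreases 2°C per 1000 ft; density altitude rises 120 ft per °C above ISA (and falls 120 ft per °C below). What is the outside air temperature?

Density altitude − pressure altitude = 10880 − 9500 = +1380 ft.
At 120 ft/°C that is an ISA deviation of 1380/120 = +11.5°C.
ISA temperature at 9500 ft = 15 − 2 × (9500/1000) = -4°C.
OAT = ISA + deviation = -4 + (+11.5) = 7.5°C.

7.5°C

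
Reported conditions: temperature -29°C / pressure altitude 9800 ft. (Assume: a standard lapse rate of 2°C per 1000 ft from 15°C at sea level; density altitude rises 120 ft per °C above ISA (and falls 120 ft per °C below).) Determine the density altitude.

6872 ft

ISA temperature at 9800 ft = 15 − 2 × (9800/1000) = -4.6°C.
ISA deviation = -29 − (-4.6) = -24.4°C.
Density altitude = 9800 + 120 × (-24.4) = 9800 + (-2928) = 6872 ft.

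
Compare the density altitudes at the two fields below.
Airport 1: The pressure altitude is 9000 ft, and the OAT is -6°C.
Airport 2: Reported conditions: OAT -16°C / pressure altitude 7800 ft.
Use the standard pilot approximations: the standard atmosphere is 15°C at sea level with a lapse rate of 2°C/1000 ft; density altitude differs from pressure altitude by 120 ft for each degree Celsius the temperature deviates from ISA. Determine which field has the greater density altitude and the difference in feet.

Airport 1 by 2688 ft

Airport 1: ISA temp = -3°C, deviation -3°C, DA = 9000 + 120 × (-3) = 8640 ft.
Airport 2: ISA temp = -0.6°C, deviation -15.4°C, DA = 7800 + 120 × (-15.4) = 5952 ft.
Airport 1 is higher by 8640 − 5952 = 2688 ft.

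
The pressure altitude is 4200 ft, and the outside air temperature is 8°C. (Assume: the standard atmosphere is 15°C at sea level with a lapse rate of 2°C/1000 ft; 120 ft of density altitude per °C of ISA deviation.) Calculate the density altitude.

ISA temperature at 4200 ft = 15 − 2 × (4200/1000) = 6.6°C.
ISA deviation = 8 − 6.6 = +1.4°C.
Density altitude = 4200 + 120 × (1.4) = 4200 + (+168) = 4368 ft.

4368 ft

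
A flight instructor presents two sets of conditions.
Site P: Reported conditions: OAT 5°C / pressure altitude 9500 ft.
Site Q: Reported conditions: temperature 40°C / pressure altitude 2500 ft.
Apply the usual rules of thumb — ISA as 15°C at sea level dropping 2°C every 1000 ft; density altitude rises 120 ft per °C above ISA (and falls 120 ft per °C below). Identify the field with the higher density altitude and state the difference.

Site P by 4480 ft

Site P: ISA temp = -4°C, deviation +9°C, DA = 9500 + 120 × 9 = 10580 ft.
Site Q: ISA temp = 10°C, deviation +30°C, DA = 2500 + 120 × 30 = 6100 ft.
Site P is higher by 10580 − 6100 = 4480 ft.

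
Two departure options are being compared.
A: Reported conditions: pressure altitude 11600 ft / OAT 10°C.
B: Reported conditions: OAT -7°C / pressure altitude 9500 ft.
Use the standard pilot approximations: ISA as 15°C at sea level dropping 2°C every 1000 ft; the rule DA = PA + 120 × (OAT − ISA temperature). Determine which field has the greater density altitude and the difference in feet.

A: ISA temp = -8.2°C, deviation +18.2°C, DA = 11600 + 120 × 18.2 = 13784 ft.
B: ISA temp = -4°C, deviation -3°C, DA = 9500 + 120 × (-3) = 9140 ft.
A is higher by 13784 − 9140 = 4644 ft.

A by 4644 ft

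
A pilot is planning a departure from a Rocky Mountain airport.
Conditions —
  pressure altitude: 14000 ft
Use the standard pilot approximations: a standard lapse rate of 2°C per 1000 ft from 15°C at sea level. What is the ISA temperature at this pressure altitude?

-13°C

ISA temperature = 15 − 2 × (14000/1000) = 15 − 28 = -13°C.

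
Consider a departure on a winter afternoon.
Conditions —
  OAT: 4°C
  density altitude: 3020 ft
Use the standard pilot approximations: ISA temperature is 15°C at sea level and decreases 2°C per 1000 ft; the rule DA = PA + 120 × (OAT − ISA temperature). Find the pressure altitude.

DA = PA + 120 × (OAT − (15 − 2·PA/1000)) = PA + 120·OAT − 1800 + 0.24·PA = 1.24·PA + 120·OAT − 1800.
So 1.24·PA = 3020 − 120 × 4 + 1800 = 4340.
PA = 4340 / 1.24 = 3500 ft.

3500 ft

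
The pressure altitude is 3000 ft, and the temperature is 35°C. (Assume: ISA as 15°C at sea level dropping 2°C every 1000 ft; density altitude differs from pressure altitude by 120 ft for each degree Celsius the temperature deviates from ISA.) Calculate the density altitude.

6120 ft

ISA temperature at 3000 ft = 15 − 2 × (3000/1000) = 9°C.
ISA deviation = 35 − 9 = +26°C.
Density altitude = 3000 + 120 × (26) = 3000 + (+3120) = 6120 ft.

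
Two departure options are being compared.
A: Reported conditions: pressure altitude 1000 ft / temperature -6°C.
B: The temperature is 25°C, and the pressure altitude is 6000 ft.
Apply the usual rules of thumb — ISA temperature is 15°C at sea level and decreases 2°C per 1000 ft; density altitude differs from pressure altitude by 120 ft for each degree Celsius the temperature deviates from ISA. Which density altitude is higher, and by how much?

B by 9920 ft

A: ISA temp = 13°C, deviation -19°C, DA = 1000 + 120 × (-19) = -1280 ft.
B: ISA temp = 3°C, deviation +22°C, DA = 6000 + 120 × 22 = 8640 ft.
B is higher by 8640 − (-1280) = 9920 ft.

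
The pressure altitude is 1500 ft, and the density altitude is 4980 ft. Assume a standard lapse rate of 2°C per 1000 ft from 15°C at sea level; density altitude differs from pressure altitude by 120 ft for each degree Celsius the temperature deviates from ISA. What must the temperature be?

41°C

Density altitude − pressure altitude = 4980 − 1500 = +3480 ft.
At 120 ft/°C that is an ISA deviation of 3480/120 = +29°C.
ISA temperature at 1500 ft = 15 − 2 × (1500/1000) = 12°C.
OAT = ISA + deviation = 12 + (+29) = 41°C.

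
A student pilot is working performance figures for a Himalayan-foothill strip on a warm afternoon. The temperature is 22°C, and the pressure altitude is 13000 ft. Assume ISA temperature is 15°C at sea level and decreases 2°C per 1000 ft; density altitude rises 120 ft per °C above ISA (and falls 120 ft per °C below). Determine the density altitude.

16960 ft

ISA temperature at 13000 ft = 15 − 2 × (13000/1000) = -11°C.
ISA deviation = 22 − (-11) = +33°C.
Density altitude = 13000 + 120 × (33) = 13000 + (+3960) = 16960 ft.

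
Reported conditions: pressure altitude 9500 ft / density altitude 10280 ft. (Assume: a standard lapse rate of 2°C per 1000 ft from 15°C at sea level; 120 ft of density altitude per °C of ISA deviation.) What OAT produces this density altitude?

Density altitude − pressure altitude = 10280 − 9500 = +780 ft.
At 120 ft/°C that is an ISA deviation of 780/120 = +6.5°C.
ISA temperature at 9500 ft = 15 − 2 × (9500/1000) = -4°C.
OAT = ISA + deviation = -4 + (+6.5) = 2.5°C.

2.5°C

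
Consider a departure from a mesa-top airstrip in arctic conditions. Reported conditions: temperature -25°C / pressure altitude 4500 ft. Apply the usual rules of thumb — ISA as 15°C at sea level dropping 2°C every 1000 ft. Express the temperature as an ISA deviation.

ISA-31°C

ISA temperature at 4500 ft = 15 − 2 × (4500/1000) = 6°C.
Deviation = OAT − ISA = -25 − 6 = -31°C.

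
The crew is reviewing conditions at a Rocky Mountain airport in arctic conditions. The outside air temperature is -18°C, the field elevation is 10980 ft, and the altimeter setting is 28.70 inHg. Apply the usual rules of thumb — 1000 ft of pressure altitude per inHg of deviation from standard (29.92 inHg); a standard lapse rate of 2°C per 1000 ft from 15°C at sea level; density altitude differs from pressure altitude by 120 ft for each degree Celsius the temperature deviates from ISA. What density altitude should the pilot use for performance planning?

Pressure altitude = 10980 + (29.92 − 28.70) × 1000 = 10980 + (+1220) = 12200 ft.
ISA temperature at 12200 ft = 15 − 2 × (12200/1000) = -9.4°C.
ISA deviation = -18 − (-9.4) = -8.6°C.
Density altitude = 12200 + 120 × (-8.6) = 11168 ft.

11168 ft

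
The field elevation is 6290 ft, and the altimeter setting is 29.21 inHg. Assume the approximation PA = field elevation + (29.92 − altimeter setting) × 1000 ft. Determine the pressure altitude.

7000 ft

Pressure correction = (29.92 − 29.21) × 1000 = +710 ft.
Pressure altitude = 6290 + (+710) = 7000 ft.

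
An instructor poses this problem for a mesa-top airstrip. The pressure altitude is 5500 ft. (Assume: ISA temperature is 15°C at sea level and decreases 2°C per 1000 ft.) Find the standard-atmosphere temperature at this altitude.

4°C

ISA temperature = 15 − 2 × (5500/1000) = 15 − 11 = 4°C.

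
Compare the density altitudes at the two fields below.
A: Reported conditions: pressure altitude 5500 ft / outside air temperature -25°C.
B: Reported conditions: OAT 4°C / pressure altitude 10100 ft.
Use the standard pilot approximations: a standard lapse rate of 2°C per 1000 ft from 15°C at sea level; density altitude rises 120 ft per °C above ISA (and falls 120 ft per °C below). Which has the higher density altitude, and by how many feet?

B by 9184 ft

A: ISA temp = 4°C, deviation -29°C, DA = 5500 + 120 × (-29) = 2020 ft.
B: ISA temp = -5.2°C, deviation +9.2°C, DA = 10100 + 120 × 9.2 = 11204 ft.
B is higher by 11204 − 2020 = 9184 ft.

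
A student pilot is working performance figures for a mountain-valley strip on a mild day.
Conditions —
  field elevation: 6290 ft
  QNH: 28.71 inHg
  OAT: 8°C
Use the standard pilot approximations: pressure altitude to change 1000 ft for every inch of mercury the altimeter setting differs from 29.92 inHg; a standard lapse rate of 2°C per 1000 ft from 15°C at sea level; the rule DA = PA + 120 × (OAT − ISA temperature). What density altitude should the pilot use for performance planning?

Pressure altitude = 6290 + (29.92 − 28.71) × 1000 = 6290 + (+1210) = 7500 ft.
ISA temperature at 7500 ft = 15 − 2 × (7500/1000) = 0°C.
ISA deviation = 8 − 0 = +8°C.
Density altitude = 7500 + 120 × (8) = 8460 ft.

8460 ft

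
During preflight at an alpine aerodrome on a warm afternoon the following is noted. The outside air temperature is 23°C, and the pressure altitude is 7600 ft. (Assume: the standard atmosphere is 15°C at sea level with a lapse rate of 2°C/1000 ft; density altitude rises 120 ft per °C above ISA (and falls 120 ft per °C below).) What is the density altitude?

10384 ft

ISA temperature at 7600 ft = 15 − 2 × (7600/1000) = -0.2°C.
ISA deviation = 23 − (-0.2) = +23.2°C.
Density altitude = 7600 + 120 × (23.2) = 7600 + (+2784) = 10384 ft.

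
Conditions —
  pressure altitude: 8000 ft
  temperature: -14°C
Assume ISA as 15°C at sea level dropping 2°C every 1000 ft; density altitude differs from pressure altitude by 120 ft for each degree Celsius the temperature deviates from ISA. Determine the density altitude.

6440 ft

ISA temperature at 8000 ft = 15 − 2 × (8000/1000) = -1°C.
ISA deviation = -14 − (-1) = -13°C.
Density altitude = 8000 + 120 × (-13) = 8000 + (-1560) = 6440 ft.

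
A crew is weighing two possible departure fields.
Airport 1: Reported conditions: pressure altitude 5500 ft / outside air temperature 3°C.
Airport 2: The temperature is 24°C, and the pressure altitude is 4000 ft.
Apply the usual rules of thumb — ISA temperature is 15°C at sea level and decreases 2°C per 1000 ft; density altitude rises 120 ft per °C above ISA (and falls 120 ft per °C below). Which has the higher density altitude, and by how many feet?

Airport 1: ISA temp = 4°C, deviation -1°C, DA = 5500 + 120 × (-1) = 5380 ft.
Airport 2: ISA temp = 7°C, deviation +17°C, DA = 4000 + 120 × 17 = 6040 ft.
Airport 2 is higher by 6040 − 5380 = 660 ft.

Airport 2 by 660 ft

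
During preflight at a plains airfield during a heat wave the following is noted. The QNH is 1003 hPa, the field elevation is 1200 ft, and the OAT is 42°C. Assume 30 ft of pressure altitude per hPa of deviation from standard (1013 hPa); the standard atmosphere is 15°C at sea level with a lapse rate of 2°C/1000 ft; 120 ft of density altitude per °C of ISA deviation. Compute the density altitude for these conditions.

5100 ft

Pressure altitude = 1200 + (1013 − 1003) × 30 = 1200 + (+300) = 1500 ft.
ISA temperature at 1500 ft = 15 − 2 × (1500/1000) = 12°C.
ISA deviation = 42 − 12 = +30°C.
Density altitude = 1500 + 120 × (30) = 5100 ft.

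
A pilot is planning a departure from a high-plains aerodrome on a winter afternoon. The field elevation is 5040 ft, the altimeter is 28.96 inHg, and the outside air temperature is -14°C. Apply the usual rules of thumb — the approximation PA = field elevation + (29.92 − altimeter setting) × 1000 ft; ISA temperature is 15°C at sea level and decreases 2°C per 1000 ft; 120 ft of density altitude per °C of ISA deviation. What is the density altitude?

Pressure altitude = 5040 + (29.92 − 28.96) × 1000 = 5040 + (+960) = 6000 ft.
ISA temperature at 6000 ft = 15 − 2 × (6000/1000) = 3°C.
ISA deviation = -14 − 3 = -17°C.
Density altitude = 6000 + 120 × (-17) = 3960 ft.

3960 ft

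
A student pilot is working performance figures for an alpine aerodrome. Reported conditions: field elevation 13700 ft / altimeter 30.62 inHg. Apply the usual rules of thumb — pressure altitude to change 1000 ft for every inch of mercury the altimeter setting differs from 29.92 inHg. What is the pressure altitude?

13000 ft

Pressure correction = (29.92 − 30.62) × 1000 = -700 ft.
Pressure altitude = 13700 + (-700) = 13000 ft.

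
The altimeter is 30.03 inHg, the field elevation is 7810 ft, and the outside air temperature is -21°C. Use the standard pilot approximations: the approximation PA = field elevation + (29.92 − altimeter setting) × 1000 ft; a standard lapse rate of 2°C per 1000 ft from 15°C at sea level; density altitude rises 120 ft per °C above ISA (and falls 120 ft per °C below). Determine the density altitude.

Pressure altitude = 7810 + (29.92 − 30.03) × 1000 = 7810 + (-110) = 7700 ft.
ISA temperature at 7700 ft = 15 − 2 × (7700/1000) = -0.4°C.
ISA deviation = -21 − (-0.4) = -20.6°C.
Density altitude = 7700 + 120 × (-20.6) = 5228 ft.

5228 ft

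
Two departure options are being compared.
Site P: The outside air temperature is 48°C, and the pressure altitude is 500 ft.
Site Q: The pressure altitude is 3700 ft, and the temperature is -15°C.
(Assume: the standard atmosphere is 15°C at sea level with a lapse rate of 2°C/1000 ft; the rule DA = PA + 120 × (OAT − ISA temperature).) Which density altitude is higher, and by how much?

Site P: ISA temp = 14°C, deviation +34°C, DA = 500 + 120 × 34 = 4580 ft.
Site Q: ISA temp = 7.6°C, deviation -22.6°C, DA = 3700 + 120 × (-22.6) = 988 ft.
Site P is higher by 4580 − 988 = 3592 ft.

Site P by 3592 ft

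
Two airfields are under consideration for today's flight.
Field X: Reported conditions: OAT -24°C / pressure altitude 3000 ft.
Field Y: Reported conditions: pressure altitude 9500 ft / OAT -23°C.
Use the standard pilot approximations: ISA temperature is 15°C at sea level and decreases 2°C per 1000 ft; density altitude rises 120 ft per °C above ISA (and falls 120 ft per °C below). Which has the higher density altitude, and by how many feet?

Field Y by 8180 ft

Field X: ISA temp = 9°C, deviation -33°C, DA = 3000 + 120 × (-33) = -960 ft.
Field Y: ISA temp = -4°C, deviation -19°C, DA = 9500 + 120 × (-19) = 7220 ft.
Field Y is higher by 7220 − (-960) = 8180 ft.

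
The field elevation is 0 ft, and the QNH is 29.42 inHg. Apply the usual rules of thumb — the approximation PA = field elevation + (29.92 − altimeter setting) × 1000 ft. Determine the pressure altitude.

Pressure correction = (29.92 − 29.42) × 1000 = +500 ft.
Pressure altitude = 0 + (+500) = 500 ft.

500 ft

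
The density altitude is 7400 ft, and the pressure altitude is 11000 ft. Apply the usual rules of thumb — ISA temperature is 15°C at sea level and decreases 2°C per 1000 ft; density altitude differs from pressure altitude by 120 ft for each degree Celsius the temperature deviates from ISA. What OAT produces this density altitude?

-37°C

Density altitude − pressure altitude = 7400 − 11000 = -3600 ft.
At 120 ft/°C that is an ISA deviation of -3600/120 = -30°C.
ISA temperature at 11000 ft = 15 − 2 × (11000/1000) = -7°C.
OAT = ISA + deviation = -7 + (-30) = -37°C.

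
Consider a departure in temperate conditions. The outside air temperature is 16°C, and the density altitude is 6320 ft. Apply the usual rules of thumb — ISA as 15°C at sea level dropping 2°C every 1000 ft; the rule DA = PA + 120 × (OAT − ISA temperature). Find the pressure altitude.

5000 ft

DA = PA + 120 × (OAT − (15 − 2·PA/1000)) = PA + 120·OAT − 1800 + 0.24·PA = 1.24·PA + 120·OAT − 1800.
So 1.24·PA = 6320 − 120 × 16 + 1800 = 6200.
PA = 6200 / 1.24 = 5000 ft.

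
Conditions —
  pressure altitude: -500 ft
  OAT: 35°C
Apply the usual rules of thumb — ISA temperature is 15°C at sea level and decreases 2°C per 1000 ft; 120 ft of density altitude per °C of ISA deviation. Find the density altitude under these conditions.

ISA temperature at -500 ft = 15 − 2 × (-500/1000) = 16°C.
ISA deviation = 35 − 16 = +19°C.
Density altitude = -500 + 120 × (19) = -500 + (+2280) = 1780 ft.

1780 ft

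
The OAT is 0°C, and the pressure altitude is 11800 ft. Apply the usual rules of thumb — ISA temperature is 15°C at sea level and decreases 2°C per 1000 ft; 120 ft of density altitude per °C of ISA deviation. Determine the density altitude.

ISA temperature at 11800 ft = 15 − 2 × (11800/1000) = -8.6°C.
ISA deviation = 0 − (-8.6) = +8.6°C.
Density altitude = 11800 + 120 × (8.6) = 11800 + (+1032) = 12832 ft.

12832 ft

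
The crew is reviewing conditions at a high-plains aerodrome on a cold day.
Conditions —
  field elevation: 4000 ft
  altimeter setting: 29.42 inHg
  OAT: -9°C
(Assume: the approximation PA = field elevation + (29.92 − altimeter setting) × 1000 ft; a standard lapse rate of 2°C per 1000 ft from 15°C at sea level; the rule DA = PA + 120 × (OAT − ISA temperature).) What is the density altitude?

2700 ft

Pressure altitude = 4000 + (29.92 − 29.42) × 1000 = 4000 + (+500) = 4500 ft.
ISA temperature at 4500 ft = 15 − 2 × (4500/1000) = 6°C.
ISA deviation = -9 − 6 = -15°C.
Density altitude = 4500 + 120 × (-15) = 2700 ft.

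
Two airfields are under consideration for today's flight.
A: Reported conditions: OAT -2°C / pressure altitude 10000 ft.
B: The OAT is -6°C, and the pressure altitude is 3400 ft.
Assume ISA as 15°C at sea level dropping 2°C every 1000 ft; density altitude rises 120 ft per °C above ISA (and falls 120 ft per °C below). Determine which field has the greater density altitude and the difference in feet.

A: ISA temp = -5°C, deviation +3°C, DA = 10000 + 120 × 3 = 10360 ft.
B: ISA temp = 8.2°C, deviation -14.2°C, DA = 3400 + 120 × (-14.2) = 1696 ft.
A is higher by 10360 − 1696 = 8664 ft.

A by 8664 ft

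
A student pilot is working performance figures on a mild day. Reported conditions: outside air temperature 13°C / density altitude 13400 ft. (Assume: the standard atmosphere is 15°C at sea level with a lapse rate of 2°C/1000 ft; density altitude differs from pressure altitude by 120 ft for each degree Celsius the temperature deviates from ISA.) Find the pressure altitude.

DA = PA + 120 × (OAT − (15 − 2·PA/1000)) = PA + 120·OAT − 1800 + 0.24·PA = 1.24·PA + 120·OAT − 1800.
So 1.24·PA = 13400 − 120 × 13 + 1800 = 13640.
PA = 13640 / 1.24 = 11000 ft.

11000 ft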